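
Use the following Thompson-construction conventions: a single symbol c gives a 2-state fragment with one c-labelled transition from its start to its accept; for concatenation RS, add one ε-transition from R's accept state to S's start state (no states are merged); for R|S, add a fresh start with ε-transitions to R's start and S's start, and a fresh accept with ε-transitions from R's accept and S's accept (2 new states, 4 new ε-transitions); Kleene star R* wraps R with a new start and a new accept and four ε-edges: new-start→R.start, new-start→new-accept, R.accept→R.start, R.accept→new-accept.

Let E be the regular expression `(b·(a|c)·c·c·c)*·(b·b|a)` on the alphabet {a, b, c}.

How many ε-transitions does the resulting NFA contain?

18

By structural recursion:
Each of the 9 symbol leaves contributes 0 ε-transitions.
  a|c → 4 ε-transitions
  b·(a|c)·c·c·c → 8 ε-transitions
  (b·(a|c)·c·c·c)* → 12 ε-transitions
  b·b → 1 ε-transition
  b·b|a → 5 ε-transitions
  (b·(a|c)·c·c·c)*·(b·b|a) → 18 ε-transitions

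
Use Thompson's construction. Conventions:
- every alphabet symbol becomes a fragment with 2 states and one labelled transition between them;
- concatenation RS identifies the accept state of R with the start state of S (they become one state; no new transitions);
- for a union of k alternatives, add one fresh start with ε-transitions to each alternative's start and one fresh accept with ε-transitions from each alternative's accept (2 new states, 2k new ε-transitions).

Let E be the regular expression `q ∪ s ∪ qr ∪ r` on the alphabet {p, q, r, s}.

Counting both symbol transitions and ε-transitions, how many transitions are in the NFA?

13

By structural recursion:
Each of the 5 symbol leaves contributes 1 transition (1 symbol, 0 ε).
  qr → 2 transitions (2 symbol, 0 ε)
  q ∪ s ∪ qr ∪ r → 13 transitions (5 symbol, 8 ε)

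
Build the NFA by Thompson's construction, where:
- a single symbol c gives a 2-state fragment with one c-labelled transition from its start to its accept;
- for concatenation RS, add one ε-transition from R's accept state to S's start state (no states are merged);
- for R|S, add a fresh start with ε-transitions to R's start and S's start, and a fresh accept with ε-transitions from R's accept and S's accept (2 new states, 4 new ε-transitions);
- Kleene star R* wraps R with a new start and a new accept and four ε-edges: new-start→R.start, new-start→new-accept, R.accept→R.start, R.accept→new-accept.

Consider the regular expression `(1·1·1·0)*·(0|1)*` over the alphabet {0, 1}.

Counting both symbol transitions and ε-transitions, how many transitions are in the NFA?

22

Recursing over subexpressions:
Each of the 6 symbol leaves contributes 1 transition (1 symbol, 0 ε).
  1·1·1·0 — 7 transitions (4 symbol, 3 ε)
  (1·1·1·0)* — 11 transitions (4 symbol, 7 ε)
  0|1 — 6 transitions (2 symbol, 4 ε)
  (0|1)* — 10 transitions (2 symbol, 8 ε)
  (1·1·1·0)*·(0|1)* — 22 transitions (6 symbol, 16 ε)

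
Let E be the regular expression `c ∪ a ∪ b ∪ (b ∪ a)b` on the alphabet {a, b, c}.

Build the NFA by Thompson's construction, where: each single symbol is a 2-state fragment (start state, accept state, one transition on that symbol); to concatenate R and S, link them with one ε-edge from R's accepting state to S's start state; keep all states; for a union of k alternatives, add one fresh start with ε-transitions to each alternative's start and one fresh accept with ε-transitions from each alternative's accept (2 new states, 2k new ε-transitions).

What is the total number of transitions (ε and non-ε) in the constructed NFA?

Recursing over subexpressions:
Each of the 6 symbol leaves contributes 1 transition (1 symbol, 0 ε).
  b ∪ a : 6 transitions (2 symbol, 4 ε)
  (b ∪ a)b : 8 transitions (3 symbol, 5 ε)
  c ∪ a ∪ b ∪ (b ∪ a)b : 19 transitions (6 symbol, 13 ε)

19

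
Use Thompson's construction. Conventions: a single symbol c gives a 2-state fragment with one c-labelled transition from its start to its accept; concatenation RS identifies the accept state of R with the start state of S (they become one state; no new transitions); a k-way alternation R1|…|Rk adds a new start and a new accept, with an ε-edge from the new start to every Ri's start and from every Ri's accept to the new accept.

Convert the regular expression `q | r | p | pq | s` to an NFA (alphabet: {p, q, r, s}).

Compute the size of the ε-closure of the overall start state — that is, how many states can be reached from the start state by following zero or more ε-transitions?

6

Work bottom-up. For each fragment F, track |ε-closure(F.start)| and whether F's accept lies in that closure (i.e. whether F accepts ε). A single-symbol fragment has closure size 1 and does not accept ε.
  pq → same as the first factor's closure: |ε-closure| = 1
  q | r | p | pq | s → new start ε-reaches every alternative's start; none of them accept ε, so the new accept is not reached: |ε-closure| = 1 + 1 + 1 + 1 + 1 + 1 = 6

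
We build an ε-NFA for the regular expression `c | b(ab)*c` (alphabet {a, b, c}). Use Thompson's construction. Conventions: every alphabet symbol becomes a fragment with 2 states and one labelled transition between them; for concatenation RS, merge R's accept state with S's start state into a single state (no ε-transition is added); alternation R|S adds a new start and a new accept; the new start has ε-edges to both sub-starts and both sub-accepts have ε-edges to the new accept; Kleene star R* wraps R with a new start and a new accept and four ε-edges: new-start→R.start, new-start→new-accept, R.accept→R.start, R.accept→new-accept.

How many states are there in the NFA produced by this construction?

11

By structural recursion:
Each of the 5 symbol leaves contributes a 2-state fragment.
  ab → 3 states
  (ab)* → 5 states
  b(ab)*c → 7 states
  c | b(ab)*c → 11 states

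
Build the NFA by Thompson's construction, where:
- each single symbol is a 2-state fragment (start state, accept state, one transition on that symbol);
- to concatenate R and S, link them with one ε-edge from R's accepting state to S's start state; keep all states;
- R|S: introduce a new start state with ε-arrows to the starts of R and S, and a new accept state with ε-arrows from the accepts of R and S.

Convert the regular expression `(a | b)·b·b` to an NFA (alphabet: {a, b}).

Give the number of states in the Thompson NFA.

10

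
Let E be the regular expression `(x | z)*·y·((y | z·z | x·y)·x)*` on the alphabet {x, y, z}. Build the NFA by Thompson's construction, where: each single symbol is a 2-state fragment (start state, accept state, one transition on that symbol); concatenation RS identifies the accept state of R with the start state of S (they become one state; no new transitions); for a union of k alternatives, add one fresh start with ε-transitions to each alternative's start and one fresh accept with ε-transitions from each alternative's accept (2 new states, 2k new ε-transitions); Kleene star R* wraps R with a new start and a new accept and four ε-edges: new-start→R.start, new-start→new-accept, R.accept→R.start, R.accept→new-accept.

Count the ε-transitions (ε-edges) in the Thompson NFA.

Building bottom-up:
Each of the 9 symbol leaves contributes 0 ε-transitions.
  x | z : 4 ε-transitions
  (x | z)* : 8 ε-transitions
  z·z : 0 ε-transitions
  x·y : 0 ε-transitions
  y | z·z | x·y : 6 ε-transitions
  (y | z·z | x·y)·x : 6 ε-transitions
  ((y | z·z | x·y)·x)* : 10 ε-transitions
  (x | z)*·y·((y | z·z | x·y)·x)* : 18 ε-transitions

18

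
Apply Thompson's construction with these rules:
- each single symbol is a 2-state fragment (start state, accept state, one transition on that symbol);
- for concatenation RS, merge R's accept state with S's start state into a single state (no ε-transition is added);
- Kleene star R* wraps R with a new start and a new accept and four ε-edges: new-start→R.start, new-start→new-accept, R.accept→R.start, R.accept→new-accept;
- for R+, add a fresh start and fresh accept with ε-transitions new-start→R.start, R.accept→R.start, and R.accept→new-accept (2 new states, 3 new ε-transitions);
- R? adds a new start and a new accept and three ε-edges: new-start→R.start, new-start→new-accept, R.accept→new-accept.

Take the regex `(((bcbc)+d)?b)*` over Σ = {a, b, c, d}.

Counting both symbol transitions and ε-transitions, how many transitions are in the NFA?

16

Building bottom-up:
Each of the 6 symbol leaves contributes 1 transition (1 symbol, 0 ε).
  bcbc = 4 transitions (4 symbol, 0 ε)
  (bcbc)+ = 7 transitions (4 symbol, 3 ε)
  (bcbc)+d = 8 transitions (5 symbol, 3 ε)
  ((bcbc)+d)? = 11 transitions (5 symbol, 6 ε)
  ((bcbc)+d)?b = 12 transitions (6 symbol, 6 ε)
  (((bcbc)+d)?b)* = 16 transitions (6 symbol, 10 ε)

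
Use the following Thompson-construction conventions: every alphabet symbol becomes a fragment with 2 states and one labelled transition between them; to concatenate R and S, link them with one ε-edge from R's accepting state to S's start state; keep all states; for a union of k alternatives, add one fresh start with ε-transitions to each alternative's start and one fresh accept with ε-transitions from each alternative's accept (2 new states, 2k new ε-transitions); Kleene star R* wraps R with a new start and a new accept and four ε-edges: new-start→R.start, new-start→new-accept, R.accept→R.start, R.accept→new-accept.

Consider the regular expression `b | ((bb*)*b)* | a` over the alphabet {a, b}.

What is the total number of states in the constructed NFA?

18

Recursing over subexpressions:
Each of the 5 symbol leaves contributes a 2-state fragment.
  b* = 4 states
  bb* = 6 states
  (bb*)* = 8 states
  (bb*)*b = 10 states
  ((bb*)*b)* = 12 states
  b | ((bb*)*b)* | a = 18 states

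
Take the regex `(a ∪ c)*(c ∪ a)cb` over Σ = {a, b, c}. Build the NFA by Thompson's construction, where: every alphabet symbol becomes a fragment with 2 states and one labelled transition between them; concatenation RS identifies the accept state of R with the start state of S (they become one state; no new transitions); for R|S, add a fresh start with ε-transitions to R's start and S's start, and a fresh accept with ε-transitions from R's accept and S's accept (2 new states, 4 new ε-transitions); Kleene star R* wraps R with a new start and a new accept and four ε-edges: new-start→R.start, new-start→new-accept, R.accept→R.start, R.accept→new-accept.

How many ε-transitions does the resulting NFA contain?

12

Recursing over subexpressions:
Each of the 6 symbol leaves contributes 0 ε-transitions.
  a ∪ c = 4 ε-transitions
  (a ∪ c)* = 8 ε-transitions
  c ∪ a = 4 ε-transitions
  (a ∪ c)*(c ∪ a)cb = 12 ε-transitions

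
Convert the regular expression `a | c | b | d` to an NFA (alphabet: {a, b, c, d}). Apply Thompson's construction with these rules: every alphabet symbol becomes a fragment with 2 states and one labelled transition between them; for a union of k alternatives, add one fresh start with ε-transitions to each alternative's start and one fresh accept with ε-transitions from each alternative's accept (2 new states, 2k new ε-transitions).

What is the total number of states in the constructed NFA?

10

Bottom-up over the parse tree:
Each of the 4 symbol leaves contributes a 2-state fragment.
  a | c | b | d → 10 states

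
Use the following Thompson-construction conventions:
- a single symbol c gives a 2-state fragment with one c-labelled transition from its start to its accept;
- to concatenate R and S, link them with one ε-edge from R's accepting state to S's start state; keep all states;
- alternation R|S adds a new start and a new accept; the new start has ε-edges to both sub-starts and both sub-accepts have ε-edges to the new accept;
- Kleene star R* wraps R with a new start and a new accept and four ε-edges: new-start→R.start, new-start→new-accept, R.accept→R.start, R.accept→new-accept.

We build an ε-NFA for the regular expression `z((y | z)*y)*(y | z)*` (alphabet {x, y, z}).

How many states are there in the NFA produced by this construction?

Bottom-up over the parse tree:
Each of the 6 symbol leaves contributes a 2-state fragment.
  y | z : 6 states
  (y | z)* : 8 states
  (y | z)*y : 10 states
  ((y | z)*y)* : 12 states
  y | z : 6 states
  (y | z)* : 8 states
  z((y | z)*y)*(y | z)* : 22 states

22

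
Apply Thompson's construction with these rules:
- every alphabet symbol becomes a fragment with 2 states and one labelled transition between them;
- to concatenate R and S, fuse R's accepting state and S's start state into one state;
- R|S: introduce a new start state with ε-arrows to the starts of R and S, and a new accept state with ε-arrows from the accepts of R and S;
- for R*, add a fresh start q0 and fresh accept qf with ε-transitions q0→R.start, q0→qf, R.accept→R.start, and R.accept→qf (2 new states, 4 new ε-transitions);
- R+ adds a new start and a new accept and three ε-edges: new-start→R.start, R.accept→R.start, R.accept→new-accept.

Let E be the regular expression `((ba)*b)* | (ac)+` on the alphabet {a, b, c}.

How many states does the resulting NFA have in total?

15

Bottom-up over the parse tree:
Each of the 5 symbol leaves contributes a 2-state fragment.
  ba — 3 states
  (ba)* — 5 states
  (ba)*b — 6 states
  ((ba)*b)* — 8 states
  ac — 3 states
  (ac)+ — 5 states
  ((ba)*b)* | (ac)+ — 15 states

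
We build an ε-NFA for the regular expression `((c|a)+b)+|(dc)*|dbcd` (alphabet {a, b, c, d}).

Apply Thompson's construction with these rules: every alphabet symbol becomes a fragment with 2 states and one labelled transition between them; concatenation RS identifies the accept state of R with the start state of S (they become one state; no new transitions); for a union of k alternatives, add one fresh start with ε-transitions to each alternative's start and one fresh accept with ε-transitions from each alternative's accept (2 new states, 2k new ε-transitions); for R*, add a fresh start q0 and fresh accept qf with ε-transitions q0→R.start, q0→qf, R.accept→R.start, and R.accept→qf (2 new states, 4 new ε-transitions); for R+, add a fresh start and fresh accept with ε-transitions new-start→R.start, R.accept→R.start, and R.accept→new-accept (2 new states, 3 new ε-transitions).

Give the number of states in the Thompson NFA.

Recursing over subexpressions:
Each of the 9 symbol leaves contributes a 2-state fragment.
  c|a — 6 states
  (c|a)+ — 8 states
  (c|a)+b — 9 states
  ((c|a)+b)+ — 11 states
  dc — 3 states
  (dc)* — 5 states
  dbcd — 5 states
  ((c|a)+b)+|(dc)*|dbcd — 23 states

23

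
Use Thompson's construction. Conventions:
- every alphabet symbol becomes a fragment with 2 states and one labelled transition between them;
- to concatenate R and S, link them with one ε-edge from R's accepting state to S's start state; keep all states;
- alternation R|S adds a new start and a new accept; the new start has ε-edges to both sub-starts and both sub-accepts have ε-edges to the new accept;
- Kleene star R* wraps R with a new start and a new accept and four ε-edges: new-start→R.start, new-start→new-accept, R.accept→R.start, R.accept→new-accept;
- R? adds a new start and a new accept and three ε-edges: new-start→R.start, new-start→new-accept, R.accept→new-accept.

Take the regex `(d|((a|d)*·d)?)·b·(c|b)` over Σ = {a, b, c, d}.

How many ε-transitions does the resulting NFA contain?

22

Bottom-up over the parse tree:
Each of the 7 symbol leaves contributes 0 ε-transitions.
  a|d : 4 ε-transitions
  (a|d)* : 8 ε-transitions
  (a|d)*·d : 9 ε-transitions
  ((a|d)*·d)? : 12 ε-transitions
  d|((a|d)*·d)? : 16 ε-transitions
  c|b : 4 ε-transitions
  (d|((a|d)*·d)?)·b·(c|b) : 22 ε-transitions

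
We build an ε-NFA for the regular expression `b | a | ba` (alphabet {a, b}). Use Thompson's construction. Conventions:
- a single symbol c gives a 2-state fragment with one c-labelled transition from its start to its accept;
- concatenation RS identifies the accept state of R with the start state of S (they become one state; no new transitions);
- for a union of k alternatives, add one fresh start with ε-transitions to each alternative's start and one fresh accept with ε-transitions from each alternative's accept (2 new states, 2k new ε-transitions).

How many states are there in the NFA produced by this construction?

9

By structural recursion:
Each of the 4 symbol leaves contributes a 2-state fragment.
  ba = 3 states
  b | a | ba = 9 states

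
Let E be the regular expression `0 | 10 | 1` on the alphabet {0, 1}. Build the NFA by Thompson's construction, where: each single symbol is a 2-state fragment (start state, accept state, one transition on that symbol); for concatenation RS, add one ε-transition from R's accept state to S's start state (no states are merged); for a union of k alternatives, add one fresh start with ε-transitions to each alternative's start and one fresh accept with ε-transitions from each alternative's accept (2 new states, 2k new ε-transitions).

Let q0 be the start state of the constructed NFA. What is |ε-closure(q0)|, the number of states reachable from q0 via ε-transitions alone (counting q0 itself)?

Compute the ε-closure size of each fragment's start state recursively; a symbol fragment's start has no outgoing ε-edge, so its closure is just itself (size 1).
  10 → same as the first factor's closure: |closure| = 1
  0 | 10 | 1 → new start ε-reaches every alternative's start; none of them accept ε, so the new accept is not reached: |closure| = 1 + 1 + 1 + 1 = 4

4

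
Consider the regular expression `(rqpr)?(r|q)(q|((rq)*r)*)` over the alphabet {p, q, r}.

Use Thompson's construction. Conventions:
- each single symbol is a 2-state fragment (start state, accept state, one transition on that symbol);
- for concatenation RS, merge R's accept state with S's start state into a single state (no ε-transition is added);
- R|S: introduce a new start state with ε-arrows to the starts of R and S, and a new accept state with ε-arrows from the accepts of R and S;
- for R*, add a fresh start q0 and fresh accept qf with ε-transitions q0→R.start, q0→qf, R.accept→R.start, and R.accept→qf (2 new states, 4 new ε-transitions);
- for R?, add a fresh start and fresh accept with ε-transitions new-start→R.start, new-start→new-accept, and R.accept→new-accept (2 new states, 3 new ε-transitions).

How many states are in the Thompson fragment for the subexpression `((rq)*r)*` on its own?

Fragment for `((rq)*r)*`:
Each of the 3 symbol leaves contributes a 2-state fragment.
  rq — 3 states
  (rq)* — 5 states
  (rq)*r — 6 states
  ((rq)*r)* — 8 states

8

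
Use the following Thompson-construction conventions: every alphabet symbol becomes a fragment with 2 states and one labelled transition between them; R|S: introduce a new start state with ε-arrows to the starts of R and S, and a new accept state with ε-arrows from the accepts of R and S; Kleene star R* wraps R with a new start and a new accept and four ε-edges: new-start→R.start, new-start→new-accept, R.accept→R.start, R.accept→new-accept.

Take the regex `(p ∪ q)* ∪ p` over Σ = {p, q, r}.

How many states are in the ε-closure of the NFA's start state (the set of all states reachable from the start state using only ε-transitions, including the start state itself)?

8

Compute the ε-closure size of each fragment's start state recursively; a symbol fragment's start has no outgoing ε-edge, so its closure is just itself (size 1).
  p ∪ q — C = 1 + 1 + 1 = 3 (the new accept is not ε-reachable since no branch accepts ε)
  (p ∪ q)* — C = 1 (new start) + 3 (body) + 1 (new accept) = 5
  (p ∪ q)* ∪ p — C = 1 (new start) + (5 + 1) + 1 (new accept, since some branch ε-reaches its own accept) = 8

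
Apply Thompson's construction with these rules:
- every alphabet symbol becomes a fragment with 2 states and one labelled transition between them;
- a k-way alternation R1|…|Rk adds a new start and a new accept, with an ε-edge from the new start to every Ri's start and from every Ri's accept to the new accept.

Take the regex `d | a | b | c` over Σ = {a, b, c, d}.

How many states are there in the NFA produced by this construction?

10

Bottom-up over the parse tree:
Each of the 4 symbol leaves contributes a 2-state fragment.
  d | a | b | c = 10 states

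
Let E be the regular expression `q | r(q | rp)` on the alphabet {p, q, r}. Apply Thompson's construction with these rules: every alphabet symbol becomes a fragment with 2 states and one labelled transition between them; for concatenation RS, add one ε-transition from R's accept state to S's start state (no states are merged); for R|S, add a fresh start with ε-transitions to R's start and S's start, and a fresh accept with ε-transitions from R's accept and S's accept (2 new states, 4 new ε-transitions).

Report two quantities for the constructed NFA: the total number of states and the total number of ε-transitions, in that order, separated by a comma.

14, 10

Building bottom-up:
Each of the 5 symbol leaves contributes 2 states and 0 ε-transitions.
  rp : 4 states, 1 ε-transition
  q | rp : 8 states, 5 ε-transitions
  r(q | rp) : 10 states, 6 ε-transitions
  q | r(q | rp) : 14 states, 10 ε-transitions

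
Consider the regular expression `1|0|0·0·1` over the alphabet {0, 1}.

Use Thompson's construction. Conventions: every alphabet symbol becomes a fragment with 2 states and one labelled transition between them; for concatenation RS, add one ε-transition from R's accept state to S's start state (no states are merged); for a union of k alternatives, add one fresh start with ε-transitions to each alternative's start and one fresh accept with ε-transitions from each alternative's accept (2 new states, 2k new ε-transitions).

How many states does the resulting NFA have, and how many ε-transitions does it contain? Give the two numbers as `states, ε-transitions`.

12, 8

Bottom-up over the parse tree:
Each of the 5 symbol leaves contributes 2 states and 0 ε-transitions.
  0·0·1 → 6 states, 2 ε-transitions
  1|0|0·0·1 → 12 states, 8 ε-transitions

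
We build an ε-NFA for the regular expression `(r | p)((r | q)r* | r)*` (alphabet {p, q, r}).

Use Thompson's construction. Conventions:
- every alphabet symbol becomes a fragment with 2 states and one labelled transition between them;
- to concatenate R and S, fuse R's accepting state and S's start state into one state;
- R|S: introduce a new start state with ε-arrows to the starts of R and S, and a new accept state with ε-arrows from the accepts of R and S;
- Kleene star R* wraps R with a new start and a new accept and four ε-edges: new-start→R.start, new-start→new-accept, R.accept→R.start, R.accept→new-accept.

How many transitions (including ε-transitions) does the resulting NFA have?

Building bottom-up:
Each of the 6 symbol leaves contributes 1 transition (1 symbol, 0 ε).
  r | p — 6 transitions (2 symbol, 4 ε)
  r | q — 6 transitions (2 symbol, 4 ε)
  r* — 5 transitions (1 symbol, 4 ε)
  (r | q)r* — 11 transitions (3 symbol, 8 ε)
  (r | q)r* | r — 16 transitions (4 symbol, 12 ε)
  ((r | q)r* | r)* — 20 transitions (4 symbol, 16 ε)
  (r | p)((r | q)r* | r)* — 26 transitions (6 symbol, 20 ε)

26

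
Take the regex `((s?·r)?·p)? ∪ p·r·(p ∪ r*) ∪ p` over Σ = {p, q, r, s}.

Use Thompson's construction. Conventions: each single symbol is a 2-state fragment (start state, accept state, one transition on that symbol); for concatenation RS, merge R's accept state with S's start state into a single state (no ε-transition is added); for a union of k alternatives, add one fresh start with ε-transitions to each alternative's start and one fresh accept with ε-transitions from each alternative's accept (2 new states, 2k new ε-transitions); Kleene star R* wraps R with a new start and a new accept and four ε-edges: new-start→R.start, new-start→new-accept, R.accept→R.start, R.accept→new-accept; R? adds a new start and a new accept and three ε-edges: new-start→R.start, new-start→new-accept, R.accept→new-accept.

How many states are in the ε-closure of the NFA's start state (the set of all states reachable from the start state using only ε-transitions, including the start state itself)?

11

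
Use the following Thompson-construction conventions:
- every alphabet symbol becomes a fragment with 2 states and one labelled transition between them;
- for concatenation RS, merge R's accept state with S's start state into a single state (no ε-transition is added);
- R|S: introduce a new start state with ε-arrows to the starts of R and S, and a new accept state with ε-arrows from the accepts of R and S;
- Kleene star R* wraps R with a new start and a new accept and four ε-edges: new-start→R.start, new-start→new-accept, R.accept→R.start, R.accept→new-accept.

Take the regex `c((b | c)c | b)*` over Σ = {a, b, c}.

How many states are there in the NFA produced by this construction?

By structural recursion:
Each of the 5 symbol leaves contributes a 2-state fragment.
  b | c : 6 states
  (b | c)c : 7 states
  (b | c)c | b : 11 states
  ((b | c)c | b)* : 13 states
  c((b | c)c | b)* : 14 states

14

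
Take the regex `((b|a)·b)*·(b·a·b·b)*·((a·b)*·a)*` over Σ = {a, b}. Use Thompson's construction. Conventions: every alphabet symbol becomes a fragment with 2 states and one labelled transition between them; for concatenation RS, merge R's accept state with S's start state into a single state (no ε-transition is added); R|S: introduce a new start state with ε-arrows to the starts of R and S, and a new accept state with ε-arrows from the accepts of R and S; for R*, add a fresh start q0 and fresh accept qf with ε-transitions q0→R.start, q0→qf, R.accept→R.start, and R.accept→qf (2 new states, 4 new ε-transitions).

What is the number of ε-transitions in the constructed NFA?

Building bottom-up:
Each of the 10 symbol leaves contributes 0 ε-transitions.
  b|a — 4 ε-transitions
  (b|a)·b — 4 ε-transitions
  ((b|a)·b)* — 8 ε-transitions
  b·a·b·b — 0 ε-transitions
  (b·a·b·b)* — 4 ε-transitions
  a·b — 0 ε-transitions
  (a·b)* — 4 ε-transitions
  (a·b)*·a — 4 ε-transitions
  ((a·b)*·a)* — 8 ε-transitions
  ((b|a)·b)*·(b·a·b·b)*·((a·b)*·a)* — 20 ε-transitions

20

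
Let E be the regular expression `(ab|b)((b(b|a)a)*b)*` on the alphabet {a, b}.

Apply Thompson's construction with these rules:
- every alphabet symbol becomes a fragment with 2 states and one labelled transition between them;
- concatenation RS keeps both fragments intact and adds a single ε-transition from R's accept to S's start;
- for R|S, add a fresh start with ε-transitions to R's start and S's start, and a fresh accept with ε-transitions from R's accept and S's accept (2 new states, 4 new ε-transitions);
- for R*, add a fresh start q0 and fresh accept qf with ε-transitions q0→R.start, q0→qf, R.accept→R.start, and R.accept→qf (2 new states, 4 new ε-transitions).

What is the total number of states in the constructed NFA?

24

Building bottom-up:
Each of the 8 symbol leaves contributes a 2-state fragment.
  ab — 4 states
  ab|b — 8 states
  b|a — 6 states
  b(b|a)a — 10 states
  (b(b|a)a)* — 12 states
  (b(b|a)a)*b — 14 states
  ((b(b|a)a)*b)* — 16 states
  (ab|b)((b(b|a)a)*b)* — 24 states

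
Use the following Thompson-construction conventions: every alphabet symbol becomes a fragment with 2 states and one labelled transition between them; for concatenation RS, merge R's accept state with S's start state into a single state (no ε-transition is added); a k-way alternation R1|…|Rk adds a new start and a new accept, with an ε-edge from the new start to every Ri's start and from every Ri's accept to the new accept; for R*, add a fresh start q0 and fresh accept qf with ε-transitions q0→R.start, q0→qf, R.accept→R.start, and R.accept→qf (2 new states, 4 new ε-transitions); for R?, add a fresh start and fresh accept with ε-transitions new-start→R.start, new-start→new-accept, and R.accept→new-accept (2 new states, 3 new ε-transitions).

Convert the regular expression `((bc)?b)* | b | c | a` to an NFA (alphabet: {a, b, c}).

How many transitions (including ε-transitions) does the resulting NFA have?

By structural recursion:
Each of the 6 symbol leaves contributes 1 transition (1 symbol, 0 ε).
  bc — 2 transitions (2 symbol, 0 ε)
  (bc)? — 5 transitions (2 symbol, 3 ε)
  (bc)?b — 6 transitions (3 symbol, 3 ε)
  ((bc)?b)* — 10 transitions (3 symbol, 7 ε)
  ((bc)?b)* | b | c | a — 21 transitions (6 symbol, 15 ε)

21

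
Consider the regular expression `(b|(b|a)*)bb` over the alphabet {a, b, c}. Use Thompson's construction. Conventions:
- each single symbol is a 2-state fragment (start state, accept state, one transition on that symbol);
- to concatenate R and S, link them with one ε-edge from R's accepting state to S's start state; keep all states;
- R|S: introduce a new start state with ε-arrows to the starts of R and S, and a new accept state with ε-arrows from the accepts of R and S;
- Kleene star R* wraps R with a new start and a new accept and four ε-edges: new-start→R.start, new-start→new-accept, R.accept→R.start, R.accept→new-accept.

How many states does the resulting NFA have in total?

16

Per subexpression:
Each of the 5 symbol leaves contributes a 2-state fragment.
  b|a → 6 states
  (b|a)* → 8 states
  b|(b|a)* → 12 states
  (b|(b|a)*)bb → 16 states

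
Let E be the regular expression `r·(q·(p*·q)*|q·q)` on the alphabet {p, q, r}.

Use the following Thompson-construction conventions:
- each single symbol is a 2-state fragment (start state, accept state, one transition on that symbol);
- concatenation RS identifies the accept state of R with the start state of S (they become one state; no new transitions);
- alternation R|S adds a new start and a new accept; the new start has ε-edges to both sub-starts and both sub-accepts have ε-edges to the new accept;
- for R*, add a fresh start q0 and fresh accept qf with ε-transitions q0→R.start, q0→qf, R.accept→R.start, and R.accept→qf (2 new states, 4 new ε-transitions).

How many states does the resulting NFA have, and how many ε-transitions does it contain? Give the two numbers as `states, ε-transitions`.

Bottom-up over the parse tree:
Each of the 6 symbol leaves contributes 2 states and 0 ε-transitions.
  p* = 4 states, 4 ε-transitions
  p*·q = 5 states, 4 ε-transitions
  (p*·q)* = 7 states, 8 ε-transitions
  q·(p*·q)* = 8 states, 8 ε-transitions
  q·q = 3 states, 0 ε-transitions
  q·(p*·q)*|q·q = 13 states, 12 ε-transitions
  r·(q·(p*·q)*|q·q) = 14 states, 12 ε-transitions

14, 12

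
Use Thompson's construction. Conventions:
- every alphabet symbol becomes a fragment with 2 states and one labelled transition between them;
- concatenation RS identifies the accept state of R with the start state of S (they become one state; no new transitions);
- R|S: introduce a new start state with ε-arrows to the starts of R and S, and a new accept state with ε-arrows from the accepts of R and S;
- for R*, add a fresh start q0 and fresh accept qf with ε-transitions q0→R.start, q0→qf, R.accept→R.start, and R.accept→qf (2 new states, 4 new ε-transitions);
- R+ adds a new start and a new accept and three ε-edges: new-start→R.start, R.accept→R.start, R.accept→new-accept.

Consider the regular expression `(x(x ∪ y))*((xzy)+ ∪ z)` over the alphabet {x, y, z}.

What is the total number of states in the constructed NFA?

Per subexpression:
Each of the 7 symbol leaves contributes a 2-state fragment.
  x ∪ y → 6 states
  x(x ∪ y) → 7 states
  (x(x ∪ y))* → 9 states
  xzy → 4 states
  (xzy)+ → 6 states
  (xzy)+ ∪ z → 10 states
  (x(x ∪ y))*((xzy)+ ∪ z) → 18 states

18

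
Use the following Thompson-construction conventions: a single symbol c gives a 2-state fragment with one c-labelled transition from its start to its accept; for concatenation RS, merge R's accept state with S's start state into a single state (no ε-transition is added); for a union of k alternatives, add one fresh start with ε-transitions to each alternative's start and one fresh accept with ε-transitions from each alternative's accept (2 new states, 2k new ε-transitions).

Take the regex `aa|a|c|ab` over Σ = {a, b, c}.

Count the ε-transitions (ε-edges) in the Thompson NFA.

8

Recursing over subexpressions:
Each of the 6 symbol leaves contributes 0 ε-transitions.
  aa → 0 ε-transitions
  ab → 0 ε-transitions
  aa|a|c|ab → 8 ε-transitions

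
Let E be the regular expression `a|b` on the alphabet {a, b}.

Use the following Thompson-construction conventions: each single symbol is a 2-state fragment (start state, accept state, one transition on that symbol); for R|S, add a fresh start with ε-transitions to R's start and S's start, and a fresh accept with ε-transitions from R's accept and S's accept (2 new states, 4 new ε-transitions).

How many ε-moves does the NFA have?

Per subexpression:
Each of the 2 symbol leaves contributes 0 ε-transitions.
  a|b = 4 ε-transitions

4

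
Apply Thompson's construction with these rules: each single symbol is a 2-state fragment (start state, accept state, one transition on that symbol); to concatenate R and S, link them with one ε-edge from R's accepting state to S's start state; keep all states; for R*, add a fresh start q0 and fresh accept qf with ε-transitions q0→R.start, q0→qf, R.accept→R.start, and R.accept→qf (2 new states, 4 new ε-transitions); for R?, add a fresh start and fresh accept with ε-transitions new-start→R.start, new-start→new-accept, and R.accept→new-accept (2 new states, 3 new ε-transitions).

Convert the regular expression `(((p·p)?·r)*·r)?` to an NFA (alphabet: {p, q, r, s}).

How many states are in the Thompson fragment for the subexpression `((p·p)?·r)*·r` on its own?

Fragment for `((p·p)?·r)*·r`:
Each of the 4 symbol leaves contributes a 2-state fragment.
  p·p → 4 states
  (p·p)? → 6 states
  (p·p)?·r → 8 states
  ((p·p)?·r)* → 10 states
  ((p·p)?·r)*·r → 12 states

12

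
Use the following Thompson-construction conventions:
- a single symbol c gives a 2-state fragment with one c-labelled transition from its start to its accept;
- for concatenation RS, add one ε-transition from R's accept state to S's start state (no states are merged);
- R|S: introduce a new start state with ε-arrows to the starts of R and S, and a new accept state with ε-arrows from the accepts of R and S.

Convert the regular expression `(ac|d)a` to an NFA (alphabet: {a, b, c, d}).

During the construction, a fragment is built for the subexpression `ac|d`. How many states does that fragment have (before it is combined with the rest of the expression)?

8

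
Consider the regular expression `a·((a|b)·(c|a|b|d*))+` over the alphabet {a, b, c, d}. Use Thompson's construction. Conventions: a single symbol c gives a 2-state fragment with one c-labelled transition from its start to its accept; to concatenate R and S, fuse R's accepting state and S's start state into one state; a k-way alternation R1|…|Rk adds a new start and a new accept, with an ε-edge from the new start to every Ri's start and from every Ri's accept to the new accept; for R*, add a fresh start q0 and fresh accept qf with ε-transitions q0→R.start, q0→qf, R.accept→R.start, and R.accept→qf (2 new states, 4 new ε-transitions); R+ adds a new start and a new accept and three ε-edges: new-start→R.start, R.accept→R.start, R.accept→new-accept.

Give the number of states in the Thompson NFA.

Per subexpression:
Each of the 7 symbol leaves contributes a 2-state fragment.
  a|b : 6 states
  d* : 4 states
  c|a|b|d* : 12 states
  (a|b)·(c|a|b|d*) : 17 states
  ((a|b)·(c|a|b|d*))+ : 19 states
  a·((a|b)·(c|a|b|d*))+ : 20 states

20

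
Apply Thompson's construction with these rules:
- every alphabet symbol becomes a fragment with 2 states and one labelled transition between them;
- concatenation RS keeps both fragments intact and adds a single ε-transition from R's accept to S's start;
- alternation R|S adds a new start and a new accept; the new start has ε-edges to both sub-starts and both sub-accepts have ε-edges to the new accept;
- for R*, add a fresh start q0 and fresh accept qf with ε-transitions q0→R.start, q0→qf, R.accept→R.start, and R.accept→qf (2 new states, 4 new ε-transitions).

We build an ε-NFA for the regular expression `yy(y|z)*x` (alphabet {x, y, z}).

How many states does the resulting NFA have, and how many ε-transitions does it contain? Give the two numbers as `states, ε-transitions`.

Bottom-up over the parse tree:
Each of the 5 symbol leaves contributes 2 states and 0 ε-transitions.
  y|z → 6 states, 4 ε-transitions
  (y|z)* → 8 states, 8 ε-transitions
  yy(y|z)*x → 14 states, 11 ε-transitions

14, 11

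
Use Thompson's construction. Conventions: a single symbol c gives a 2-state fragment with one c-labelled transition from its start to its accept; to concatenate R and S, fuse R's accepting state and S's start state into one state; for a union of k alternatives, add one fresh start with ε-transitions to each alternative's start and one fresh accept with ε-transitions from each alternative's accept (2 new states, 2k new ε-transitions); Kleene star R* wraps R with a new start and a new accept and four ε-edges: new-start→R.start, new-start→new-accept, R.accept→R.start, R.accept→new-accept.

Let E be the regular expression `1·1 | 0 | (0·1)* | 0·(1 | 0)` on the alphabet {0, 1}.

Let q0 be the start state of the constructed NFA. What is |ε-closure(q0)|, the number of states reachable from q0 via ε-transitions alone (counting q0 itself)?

8

Let C(F) = |ε-closure(F.start)| within fragment F, and note whether F accepts ε. Symbol fragments have C = 1 and do not accept ε. Then:
  1·1 → same as the first factor's closure: |ε-closure| = 1
  0·1 → same as the first factor's closure: |ε-closure| = 1
  (0·1)* → |ε-closure| = 1 (new start) + 1 (body) + 1 (new accept) = 3
  1 | 0 → new start ε-reaches every alternative's start; none of them accept ε, so the new accept is not reached: |ε-closure| = 1 + 1 + 1 = 3
  0·(1 | 0) → |ε-closure| equals the left operand's closure size = 1 (its accept is not ε-reachable, so the closure stops there)
  1·1 | 0 | (0·1)* | 0·(1 | 0) → new start ε-reaches every alternative's start; at least one alternative accepts ε, so the union's new accept is reached too: |ε-closure| = 1 + 1 + 1 + 3 + 1 + 1 = 8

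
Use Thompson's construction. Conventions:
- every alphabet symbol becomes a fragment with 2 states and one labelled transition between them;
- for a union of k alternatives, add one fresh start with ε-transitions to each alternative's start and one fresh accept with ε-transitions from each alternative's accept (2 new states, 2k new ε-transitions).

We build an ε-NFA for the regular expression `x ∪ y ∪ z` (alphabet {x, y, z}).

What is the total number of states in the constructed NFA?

By structural recursion:
Each of the 3 symbol leaves contributes a 2-state fragment.
  x ∪ y ∪ z : 8 states

8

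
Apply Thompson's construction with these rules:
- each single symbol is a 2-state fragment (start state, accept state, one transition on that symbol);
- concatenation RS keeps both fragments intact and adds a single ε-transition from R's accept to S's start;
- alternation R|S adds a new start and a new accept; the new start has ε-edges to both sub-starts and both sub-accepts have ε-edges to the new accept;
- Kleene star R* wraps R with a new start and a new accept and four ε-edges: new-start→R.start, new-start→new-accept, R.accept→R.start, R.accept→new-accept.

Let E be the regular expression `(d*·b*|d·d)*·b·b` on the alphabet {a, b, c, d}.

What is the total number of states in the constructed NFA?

20

Bottom-up over the parse tree:
Each of the 6 symbol leaves contributes a 2-state fragment.
  d* → 4 states
  b* → 4 states
  d*·b* → 8 states
  d·d → 4 states
  d*·b*|d·d → 14 states
  (d*·b*|d·d)* → 16 states
  (d*·b*|d·d)*·b·b → 20 states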